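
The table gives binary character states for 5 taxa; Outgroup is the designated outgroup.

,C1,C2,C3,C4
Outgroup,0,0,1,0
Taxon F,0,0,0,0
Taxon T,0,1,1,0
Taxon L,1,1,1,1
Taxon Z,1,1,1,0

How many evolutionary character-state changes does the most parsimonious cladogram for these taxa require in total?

4

Character polarity is set by the outgroup: the derived state is whichever differs from the outgroup's state, so for C3 the derived state is '0', and for the remaining characters it is '1'.
Only Taxon L and Taxon Z show the derived state '1' for C1, supporting them as a clade.
C2: derived state '1' in Taxon L, Taxon T, and Taxon Z only — synapomorphy for {Taxon L, Taxon T, Taxon Z}.
C3: derived state '0' in Taxon F only — an autapomorphy, so it tells us nothing about relationships among taxa.
C4 (derived state '1') is unique to Taxon L (autapomorphy; uninformative for grouping).
Most parsimonious ingroup topology: (Taxon F,(Taxon T,(Taxon L,Taxon Z))).
Changes per character on this tree: C1: 1; C2: 1; C3: 1; C4: 1.
Total = 4.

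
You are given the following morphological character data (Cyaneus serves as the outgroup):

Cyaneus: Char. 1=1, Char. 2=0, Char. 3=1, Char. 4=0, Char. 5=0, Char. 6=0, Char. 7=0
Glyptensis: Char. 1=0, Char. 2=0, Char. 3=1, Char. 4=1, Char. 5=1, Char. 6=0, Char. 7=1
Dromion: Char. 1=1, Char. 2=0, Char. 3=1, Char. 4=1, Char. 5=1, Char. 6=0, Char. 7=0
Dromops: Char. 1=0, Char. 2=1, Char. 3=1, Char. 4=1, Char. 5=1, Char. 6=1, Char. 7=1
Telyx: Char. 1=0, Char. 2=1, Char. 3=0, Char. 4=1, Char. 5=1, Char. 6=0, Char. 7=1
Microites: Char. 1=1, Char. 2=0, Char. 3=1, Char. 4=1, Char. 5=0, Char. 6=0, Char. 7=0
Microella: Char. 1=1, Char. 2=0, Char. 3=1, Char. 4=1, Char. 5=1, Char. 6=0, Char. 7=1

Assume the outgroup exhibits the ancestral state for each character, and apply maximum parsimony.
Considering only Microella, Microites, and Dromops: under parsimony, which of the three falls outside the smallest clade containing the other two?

Character polarity is set by the outgroup: the derived state is whichever differs from the outgroup's state, so for Char. 1, Char. 3 the derived state is '0', and for the remaining characters it is '1'.
Char. 1: derived state '0' in Dromops, Glyptensis, and Telyx only — synapomorphy for {Dromops, Glyptensis, Telyx}.
Char. 2 (derived state '1') is shared by Dromops and Telyx — a synapomorphy uniting that clade.
Char. 3: derived state '0' in Telyx only — an autapomorphy, so it tells us nothing about relationships among taxa.
Char. 4 (derived state '1') is shared by all ingroup taxa — unites the whole ingroup.
Char. 5 (derived state '1') is shared by Dromion, Dromops, Glyptensis, Microella, and Telyx — a synapomorphy uniting that clade.
Char. 6 (derived state '1') is unique to Dromops (autapomorphy; uninformative for grouping).
Char. 7 (derived state '1') is shared by Dromops, Glyptensis, Microella, and Telyx — a synapomorphy uniting that clade.
Most parsimonious ingroup topology: ((((Glyptensis,(Dromops,Telyx)),Microella),Dromion),Microites).
Microella and Dromops share a more recent common ancestor with each other than either does with Microites, so Microites is the least closely related of the three.

Microites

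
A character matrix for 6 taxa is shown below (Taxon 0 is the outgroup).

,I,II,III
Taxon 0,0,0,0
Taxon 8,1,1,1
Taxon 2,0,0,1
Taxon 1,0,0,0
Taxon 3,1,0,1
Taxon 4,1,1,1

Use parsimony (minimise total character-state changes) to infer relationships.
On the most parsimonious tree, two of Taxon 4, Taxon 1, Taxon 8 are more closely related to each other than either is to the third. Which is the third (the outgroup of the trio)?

Taxon 1

The outgroup has state '0' for every character, so '1' is the derived state throughout.
Only Taxon 3, Taxon 4, and Taxon 8 show the derived state '1' for I, supporting them as a clade.
Only Taxon 4 and Taxon 8 show the derived state '1' for II, supporting them as a clade.
III (derived state '1') is shared by Taxon 2, Taxon 3, Taxon 4, and Taxon 8 — a synapomorphy uniting that clade.
Most parsimonious ingroup topology: ((((Taxon 8,Taxon 4),Taxon 3),Taxon 2),Taxon 1).
Taxon 8 and Taxon 4 share a more recent common ancestor with each other than either does with Taxon 1, so Taxon 1 is the least closely related of the three.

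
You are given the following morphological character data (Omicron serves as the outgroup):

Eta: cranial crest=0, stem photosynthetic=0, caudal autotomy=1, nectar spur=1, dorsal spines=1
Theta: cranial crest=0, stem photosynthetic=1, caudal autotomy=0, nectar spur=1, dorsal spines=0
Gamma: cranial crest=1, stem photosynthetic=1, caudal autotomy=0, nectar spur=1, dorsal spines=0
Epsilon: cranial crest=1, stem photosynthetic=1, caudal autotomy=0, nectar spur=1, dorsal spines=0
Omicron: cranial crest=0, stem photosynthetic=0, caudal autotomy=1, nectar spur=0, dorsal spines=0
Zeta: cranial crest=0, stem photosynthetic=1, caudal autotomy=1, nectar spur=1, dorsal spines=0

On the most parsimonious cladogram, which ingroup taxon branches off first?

Character polarity is set by the outgroup: the derived state is whichever differs from the outgroup's state, so for caudal autotomy the derived state is '0', and for the remaining characters it is '1'.
Only Epsilon and Gamma show the derived state '1' for cranial crest, supporting them as a clade.
Only Epsilon, Gamma, Theta, and Zeta show the derived state '1' for stem photosynthetic, supporting them as a clade.
caudal autotomy: derived state '0' in Epsilon, Gamma, and Theta only — synapomorphy for {Epsilon, Gamma, Theta}.
nectar spur (derived state '1') is shared by all ingroup taxa — unites the whole ingroup.
dorsal spines (derived state '1') is unique to Eta (autapomorphy; uninformative for grouping).
Most parsimonious ingroup topology: (Eta,((Theta,(Gamma,Epsilon)),Zeta)).
Eta is sister to the clade containing all other ingroup taxa, so it is the earliest-diverging (most basal) ingroup lineage.

Eta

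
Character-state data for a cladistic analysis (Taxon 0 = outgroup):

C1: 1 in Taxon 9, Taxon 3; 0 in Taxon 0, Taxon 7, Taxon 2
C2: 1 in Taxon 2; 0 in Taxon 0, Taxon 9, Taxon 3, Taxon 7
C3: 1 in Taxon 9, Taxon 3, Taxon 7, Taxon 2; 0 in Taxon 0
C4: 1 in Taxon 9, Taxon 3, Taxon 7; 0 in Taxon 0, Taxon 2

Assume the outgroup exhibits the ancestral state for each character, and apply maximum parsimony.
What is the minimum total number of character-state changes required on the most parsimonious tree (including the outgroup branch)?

The outgroup has state '0' for every character, so '1' is the derived state throughout.
Only Taxon 3 and Taxon 9 show the derived state '1' for C1, supporting them as a clade.
C2: derived state '1' in Taxon 2 only — an autapomorphy, so it tells us nothing about relationships among taxa.
C3 (derived state '1') is shared by all ingroup taxa — unites the whole ingroup.
C4: derived state '1' in Taxon 3, Taxon 7, and Taxon 9 only — synapomorphy for {Taxon 3, Taxon 7, Taxon 9}.
Most parsimonious ingroup topology: (((Taxon 9,Taxon 3),Taxon 7),Taxon 2).
Changes per character on this tree: C1: 1; C2: 1; C3: 1; C4: 1.
Total = 4.

4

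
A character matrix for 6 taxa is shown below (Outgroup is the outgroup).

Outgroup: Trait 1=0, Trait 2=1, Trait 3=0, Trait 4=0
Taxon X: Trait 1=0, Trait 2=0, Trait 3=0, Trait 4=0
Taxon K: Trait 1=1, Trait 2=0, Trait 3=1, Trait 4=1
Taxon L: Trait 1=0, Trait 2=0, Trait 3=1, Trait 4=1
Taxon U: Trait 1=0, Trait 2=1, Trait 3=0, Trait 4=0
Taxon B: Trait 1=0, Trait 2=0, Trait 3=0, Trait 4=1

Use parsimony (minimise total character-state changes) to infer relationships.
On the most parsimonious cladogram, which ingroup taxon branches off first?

Taxon U

Character polarity is set by the outgroup: the derived state is whichever differs from the outgroup's state, so for Trait 2 the derived state is '0', and for the remaining characters it is '1'.
Trait 1 (derived state '1') is unique to Taxon K (autapomorphy; uninformative for grouping).
Trait 2: derived state '0' in Taxon B, Taxon K, Taxon L, and Taxon X only — synapomorphy for {Taxon B, Taxon K, Taxon L, Taxon X}.
Trait 3: derived state '1' in Taxon K and Taxon L only — synapomorphy for {Taxon K, Taxon L}.
Trait 4: derived state '1' in Taxon B, Taxon K, and Taxon L only — synapomorphy for {Taxon B, Taxon K, Taxon L}.
Most parsimonious ingroup topology: ((Taxon X,((Taxon K,Taxon L),Taxon B)),Taxon U).
Taxon U is sister to the clade containing all other ingroup taxa, so it is the earliest-diverging (most basal) ingroup lineage.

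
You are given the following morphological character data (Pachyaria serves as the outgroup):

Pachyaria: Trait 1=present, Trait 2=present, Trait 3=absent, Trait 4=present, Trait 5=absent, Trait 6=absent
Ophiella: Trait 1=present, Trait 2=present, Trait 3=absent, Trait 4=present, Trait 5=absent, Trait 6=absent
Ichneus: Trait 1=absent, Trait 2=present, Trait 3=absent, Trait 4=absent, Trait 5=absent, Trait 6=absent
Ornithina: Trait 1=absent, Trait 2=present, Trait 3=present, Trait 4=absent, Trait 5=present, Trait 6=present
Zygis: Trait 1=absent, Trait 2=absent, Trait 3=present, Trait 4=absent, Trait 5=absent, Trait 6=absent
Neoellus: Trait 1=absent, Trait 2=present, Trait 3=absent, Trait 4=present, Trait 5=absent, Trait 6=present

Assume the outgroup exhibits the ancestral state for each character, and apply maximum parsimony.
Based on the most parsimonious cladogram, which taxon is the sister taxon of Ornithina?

Zygis

Character polarity is set by the outgroup: the derived state is whichever differs from the outgroup's state, so for Trait 1, Trait 2, Trait 4 the derived state is 'absent', and for the remaining characters it is 'present'.
Only Ichneus, Neoellus, Ornithina, and Zygis show the derived state 'absent' for Trait 1, supporting them as a clade.
Trait 2: derived state 'absent' in Zygis only — an autapomorphy, so it tells us nothing about relationships among taxa.
Only Ornithina and Zygis show the derived state 'present' for Trait 3, supporting them as a clade.
Trait 4 (derived state 'absent') is shared by Ichneus, Ornithina, and Zygis — a synapomorphy uniting that clade.
Trait 5: derived state 'present' in Ornithina only — an autapomorphy, so it tells us nothing about relationships among taxa.
Trait 6 (state 'present') occurs in Neoellus and Ornithina but conflicts with the nesting implied by the other characters — most parsimoniously interpreted as homoplasy.
Most parsimonious ingroup topology: (Ophiella,((Ichneus,(Ornithina,Zygis)),Neoellus)).
Ornithina and Zygis form a cherry on this tree, so they are sister taxa.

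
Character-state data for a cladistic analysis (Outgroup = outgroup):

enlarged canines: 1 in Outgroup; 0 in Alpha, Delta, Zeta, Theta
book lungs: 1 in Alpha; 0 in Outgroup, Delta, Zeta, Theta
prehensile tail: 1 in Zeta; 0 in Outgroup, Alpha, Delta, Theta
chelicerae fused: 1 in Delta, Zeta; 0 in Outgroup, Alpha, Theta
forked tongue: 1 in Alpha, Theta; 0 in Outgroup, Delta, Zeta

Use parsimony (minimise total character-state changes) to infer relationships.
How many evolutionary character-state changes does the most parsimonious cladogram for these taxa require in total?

5

Character polarity is set by the outgroup: the derived state is whichever differs from the outgroup's state, so for enlarged canines the derived state is '0', and for the remaining characters it is '1'.
enlarged canines (derived state '0') is shared by all ingroup taxa — unites the whole ingroup.
book lungs: derived state '1' in Alpha only — an autapomorphy, so it tells us nothing about relationships among taxa.
prehensile tail: derived state '1' in Zeta only — an autapomorphy, so it tells us nothing about relationships among taxa.
Only Delta and Zeta show the derived state '1' for chelicerae fused, supporting them as a clade.
forked tongue: derived state '1' in Alpha and Theta only — synapomorphy for {Alpha, Theta}.
Most parsimonious ingroup topology: ((Alpha,Theta),(Delta,Zeta)).
Changes per character on this tree: enlarged canines: 1; book lungs: 1; prehensile tail: 1; chelicerae fused: 1; forked tongue: 1.
Total = 5.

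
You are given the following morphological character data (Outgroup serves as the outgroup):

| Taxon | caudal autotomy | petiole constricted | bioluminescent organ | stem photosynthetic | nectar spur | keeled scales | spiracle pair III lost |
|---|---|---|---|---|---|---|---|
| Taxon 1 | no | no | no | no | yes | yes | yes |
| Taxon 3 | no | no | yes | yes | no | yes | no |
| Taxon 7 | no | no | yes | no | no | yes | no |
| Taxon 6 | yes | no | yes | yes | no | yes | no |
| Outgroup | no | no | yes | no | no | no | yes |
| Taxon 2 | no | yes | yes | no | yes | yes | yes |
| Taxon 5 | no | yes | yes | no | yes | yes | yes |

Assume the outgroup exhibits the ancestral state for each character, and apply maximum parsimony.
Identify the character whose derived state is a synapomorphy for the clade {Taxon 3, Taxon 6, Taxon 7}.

spiracle pair III lost

Character polarity is set by the outgroup: the derived state is whichever differs from the outgroup's state, so for bioluminescent organ, spiracle pair III lost the derived state is 'no', and for the remaining characters it is 'yes'.
caudal autotomy: derived state 'yes' in Taxon 6 only — an autapomorphy, so it tells us nothing about relationships among taxa.
Only Taxon 2 and Taxon 5 show the derived state 'yes' for petiole constricted, supporting them as a clade.
bioluminescent organ (derived state 'no') is unique to Taxon 1 (autapomorphy; uninformative for grouping).
stem photosynthetic (derived state 'yes') is shared by Taxon 3 and Taxon 6 — a synapomorphy uniting that clade.
nectar spur: derived state 'yes' in Taxon 1, Taxon 2, and Taxon 5 only — synapomorphy for {Taxon 1, Taxon 2, Taxon 5}.
keeled scales (derived state 'yes') is shared by all ingroup taxa — unites the whole ingroup.
Only Taxon 3, Taxon 6, and Taxon 7 show the derived state 'no' for spiracle pair III lost, supporting them as a clade.
Most parsimonious ingroup topology: (((Taxon 2,Taxon 5),Taxon 1),((Taxon 3,Taxon 6),Taxon 7)).
The clade {Taxon 3, Taxon 6, Taxon 7} is supported by spiracle pair III lost: its derived state 'no' occurs in exactly those taxa and in no other taxon (including the outgroup).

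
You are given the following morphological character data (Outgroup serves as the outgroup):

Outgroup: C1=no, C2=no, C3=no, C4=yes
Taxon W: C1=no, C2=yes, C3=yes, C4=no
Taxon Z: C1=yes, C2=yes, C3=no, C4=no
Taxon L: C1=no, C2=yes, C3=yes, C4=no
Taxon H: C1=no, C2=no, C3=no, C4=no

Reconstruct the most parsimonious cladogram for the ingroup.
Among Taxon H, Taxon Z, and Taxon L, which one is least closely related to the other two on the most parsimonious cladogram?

Character polarity is set by the outgroup: the derived state is whichever differs from the outgroup's state, so for C4 the derived state is 'no', and for the remaining characters it is 'yes'.
C1: derived state 'yes' in Taxon Z only — an autapomorphy, so it tells us nothing about relationships among taxa.
C2: derived state 'yes' in Taxon L, Taxon W, and Taxon Z only — synapomorphy for {Taxon L, Taxon W, Taxon Z}.
C3: derived state 'yes' in Taxon L and Taxon W only — synapomorphy for {Taxon L, Taxon W}.
C4 (derived state 'no') is shared by all ingroup taxa — unites the whole ingroup.
Most parsimonious ingroup topology: (((Taxon L,Taxon W),Taxon Z),Taxon H).
Taxon L and Taxon Z share a more recent common ancestor with each other than either does with Taxon H, so Taxon H is the least closely related of the three.

Taxon H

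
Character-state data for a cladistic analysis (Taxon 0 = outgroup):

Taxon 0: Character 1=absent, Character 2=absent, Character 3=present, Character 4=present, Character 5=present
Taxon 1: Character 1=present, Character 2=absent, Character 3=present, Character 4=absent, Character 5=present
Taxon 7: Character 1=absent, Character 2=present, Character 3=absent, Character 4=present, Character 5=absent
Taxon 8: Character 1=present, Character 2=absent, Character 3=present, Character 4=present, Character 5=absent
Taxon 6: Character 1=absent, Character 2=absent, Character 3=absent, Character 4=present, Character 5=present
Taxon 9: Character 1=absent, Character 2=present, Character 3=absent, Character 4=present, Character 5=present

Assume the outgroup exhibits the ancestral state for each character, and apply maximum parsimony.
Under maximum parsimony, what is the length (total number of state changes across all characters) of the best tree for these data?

Character polarity is set by the outgroup: the derived state is whichever differs from the outgroup's state, so for Character 3, Character 4, Character 5 the derived state is 'absent', and for the remaining characters it is 'present'.
Character 1 (derived state 'present') is shared by Taxon 1 and Taxon 8 — a synapomorphy uniting that clade.
Character 2 (derived state 'present') is shared by Taxon 7 and Taxon 9 — a synapomorphy uniting that clade.
Only Taxon 6, Taxon 7, and Taxon 9 show the derived state 'absent' for Character 3, supporting them as a clade.
Character 4 (derived state 'absent') is unique to Taxon 1 (autapomorphy; uninformative for grouping).
Character 5 groups Taxon 7 and Taxon 8, which is incompatible with the clades supported by the remaining characters; treating it as convergent (homoplasy) costs fewer steps than any alternative tree.
Most parsimonious ingroup topology: (((Taxon 9,Taxon 7),Taxon 6),(Taxon 1,Taxon 8)).
Changes per character on this tree: Character 1: 1; Character 2: 1; Character 3: 1; Character 4: 1; Character 5: 2.
Total = 6.

6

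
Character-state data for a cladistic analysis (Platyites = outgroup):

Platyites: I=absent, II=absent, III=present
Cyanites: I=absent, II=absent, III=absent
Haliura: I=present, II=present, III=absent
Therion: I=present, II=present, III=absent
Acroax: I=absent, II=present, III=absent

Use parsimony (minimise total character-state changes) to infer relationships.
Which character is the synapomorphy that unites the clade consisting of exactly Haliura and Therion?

I

Character polarity is set by the outgroup: the derived state is whichever differs from the outgroup's state, so for III the derived state is 'absent', and for the remaining characters it is 'present'.
I (derived state 'present') is shared by Haliura and Therion — a synapomorphy uniting that clade.
Only Acroax, Haliura, and Therion show the derived state 'present' for II, supporting them as a clade.
All ingroup taxa share the derived state 'absent' for III; it defines the ingroup but does not resolve relationships within it.
Most parsimonious ingroup topology: ((Acroax,(Therion,Haliura)),Cyanites).
The clade {Haliura, Therion} is supported by I: its derived state 'present' occurs in exactly those taxa and in no other taxon (including the outgroup).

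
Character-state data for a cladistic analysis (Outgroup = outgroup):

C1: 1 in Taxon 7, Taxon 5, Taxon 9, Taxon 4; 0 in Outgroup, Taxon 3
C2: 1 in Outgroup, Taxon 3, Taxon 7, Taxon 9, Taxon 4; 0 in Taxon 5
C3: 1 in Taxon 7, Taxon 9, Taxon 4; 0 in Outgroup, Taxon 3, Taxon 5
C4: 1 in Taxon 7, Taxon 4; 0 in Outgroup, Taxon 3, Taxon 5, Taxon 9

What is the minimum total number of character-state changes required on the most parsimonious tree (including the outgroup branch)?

Character polarity is set by the outgroup: the derived state is whichever differs from the outgroup's state, so for C2 the derived state is '0', and for the remaining characters it is '1'.
Only Taxon 4, Taxon 5, Taxon 7, and Taxon 9 show the derived state '1' for C1, supporting them as a clade.
C2: derived state '0' in Taxon 5 only — an autapomorphy, so it tells us nothing about relationships among taxa.
C3: derived state '1' in Taxon 4, Taxon 7, and Taxon 9 only — synapomorphy for {Taxon 4, Taxon 7, Taxon 9}.
C4: derived state '1' in Taxon 4 and Taxon 7 only — synapomorphy for {Taxon 4, Taxon 7}.
Most parsimonious ingroup topology: (Taxon 3,(((Taxon 7,Taxon 4),Taxon 9),Taxon 5)).
Changes per character on this tree: C1: 1; C2: 1; C3: 1; C4: 1.
Total = 4.

4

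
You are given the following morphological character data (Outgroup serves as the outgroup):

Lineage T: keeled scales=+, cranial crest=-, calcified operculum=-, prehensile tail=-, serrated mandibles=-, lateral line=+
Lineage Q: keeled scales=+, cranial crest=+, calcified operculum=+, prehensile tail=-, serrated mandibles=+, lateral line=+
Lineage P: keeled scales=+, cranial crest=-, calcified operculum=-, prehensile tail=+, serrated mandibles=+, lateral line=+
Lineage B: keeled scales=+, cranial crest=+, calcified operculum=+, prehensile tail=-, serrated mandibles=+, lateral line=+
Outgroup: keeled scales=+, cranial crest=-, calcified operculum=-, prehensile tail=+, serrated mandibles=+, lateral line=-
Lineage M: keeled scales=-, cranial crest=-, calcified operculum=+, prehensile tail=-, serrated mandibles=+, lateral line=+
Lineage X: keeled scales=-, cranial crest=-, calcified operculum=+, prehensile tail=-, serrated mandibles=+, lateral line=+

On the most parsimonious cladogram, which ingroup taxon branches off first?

Lineage P

Character polarity is set by the outgroup: the derived state is whichever differs from the outgroup's state, so for keeled scales, prehensile tail, serrated mandibles the derived state is '-', and for the remaining characters it is '+'.
Only Lineage M and Lineage X show the derived state '-' for keeled scales, supporting them as a clade.
Only Lineage B and Lineage Q show the derived state '+' for cranial crest, supporting them as a clade.
Only Lineage B, Lineage M, Lineage Q, and Lineage X show the derived state '+' for calcified operculum, supporting them as a clade.
prehensile tail: derived state '-' in Lineage B, Lineage M, Lineage Q, Lineage T, and Lineage X only — synapomorphy for {Lineage B, Lineage M, Lineage Q, Lineage T, Lineage X}.
serrated mandibles (derived state '-') is unique to Lineage T (autapomorphy; uninformative for grouping).
lateral line (derived state '+') is shared by all ingroup taxa — unites the whole ingroup.
Most parsimonious ingroup topology: ((((Lineage Q,Lineage B),(Lineage X,Lineage M)),Lineage T),Lineage P).
Lineage P is sister to the clade containing all other ingroup taxa, so it is the earliest-diverging (most basal) ingroup lineage.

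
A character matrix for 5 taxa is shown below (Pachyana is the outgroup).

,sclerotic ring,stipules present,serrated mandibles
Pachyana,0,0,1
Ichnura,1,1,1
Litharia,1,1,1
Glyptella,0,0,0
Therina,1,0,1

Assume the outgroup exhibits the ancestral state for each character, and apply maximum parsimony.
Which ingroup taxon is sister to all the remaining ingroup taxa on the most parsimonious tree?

Character polarity is set by the outgroup: the derived state is whichever differs from the outgroup's state, so for serrated mandibles the derived state is '0', and for the remaining characters it is '1'.
sclerotic ring (derived state '1') is shared by Ichnura, Litharia, and Therina — a synapomorphy uniting that clade.
Only Ichnura and Litharia show the derived state '1' for stipules present, supporting them as a clade.
serrated mandibles (derived state '0') is unique to Glyptella (autapomorphy; uninformative for grouping).
Most parsimonious ingroup topology: (Glyptella,((Litharia,Ichnura),Therina)).
Glyptella is sister to the clade containing all other ingroup taxa, so it is the earliest-diverging (most basal) ingroup lineage.

Glyptella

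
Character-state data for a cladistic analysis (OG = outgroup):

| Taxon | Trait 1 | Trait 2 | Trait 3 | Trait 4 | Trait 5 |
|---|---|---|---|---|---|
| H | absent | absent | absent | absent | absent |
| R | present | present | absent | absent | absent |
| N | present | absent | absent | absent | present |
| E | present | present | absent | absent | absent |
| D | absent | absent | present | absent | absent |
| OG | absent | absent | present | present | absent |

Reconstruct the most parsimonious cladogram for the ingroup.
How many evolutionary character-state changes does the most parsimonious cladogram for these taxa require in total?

5

Character polarity is set by the outgroup: the derived state is whichever differs from the outgroup's state, so for Trait 3, Trait 4 the derived state is 'absent', and for the remaining characters it is 'present'.
Only E, N, and R show the derived state 'present' for Trait 1, supporting them as a clade.
Only E and R show the derived state 'present' for Trait 2, supporting them as a clade.
Trait 3: derived state 'absent' in E, H, N, and R only — synapomorphy for {E, H, N, R}.
All ingroup taxa share the derived state 'absent' for Trait 4; it defines the ingroup but does not resolve relationships within it.
Trait 5: derived state 'present' in N only — an autapomorphy, so it tells us nothing about relationships among taxa.
Most parsimonious ingroup topology: ((H,((R,E),N)),D).
Changes per character on this tree: Trait 1: 1; Trait 2: 1; Trait 3: 1; Trait 4: 1; Trait 5: 1.
Total = 5.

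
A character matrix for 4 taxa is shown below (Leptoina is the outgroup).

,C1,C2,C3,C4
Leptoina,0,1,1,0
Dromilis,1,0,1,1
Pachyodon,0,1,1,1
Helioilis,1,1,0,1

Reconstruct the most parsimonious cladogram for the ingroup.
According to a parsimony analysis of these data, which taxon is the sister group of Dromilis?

Character polarity is set by the outgroup: the derived state is whichever differs from the outgroup's state, so for C2, C3 the derived state is '0', and for the remaining characters it is '1'.
C1 (derived state '1') is shared by Dromilis and Helioilis — a synapomorphy uniting that clade.
C2 (derived state '0') is unique to Dromilis (autapomorphy; uninformative for grouping).
C3 (derived state '0') is unique to Helioilis (autapomorphy; uninformative for grouping).
All ingroup taxa share the derived state '1' for C4; it defines the ingroup but does not resolve relationships within it.
Most parsimonious ingroup topology: ((Dromilis,Helioilis),Pachyodon).
Dromilis and Helioilis form a cherry on this tree, so they are sister taxa.

Helioilis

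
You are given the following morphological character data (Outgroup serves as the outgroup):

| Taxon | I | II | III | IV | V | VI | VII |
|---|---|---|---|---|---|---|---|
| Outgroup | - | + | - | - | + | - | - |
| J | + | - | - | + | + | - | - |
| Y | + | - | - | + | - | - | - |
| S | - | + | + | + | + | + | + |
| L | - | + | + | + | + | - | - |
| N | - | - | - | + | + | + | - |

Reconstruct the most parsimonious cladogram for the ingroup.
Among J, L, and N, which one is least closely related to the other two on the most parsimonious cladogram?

L

Character polarity is set by the outgroup: the derived state is whichever differs from the outgroup's state, so for II, V the derived state is '-', and for the remaining characters it is '+'.
Only J and Y show the derived state '+' for I, supporting them as a clade.
II: derived state '-' in J, N, and Y only — synapomorphy for {J, N, Y}.
Only L and S show the derived state '+' for III, supporting them as a clade.
All ingroup taxa share the derived state '+' for IV; it defines the ingroup but does not resolve relationships within it.
V: derived state '-' in Y only — an autapomorphy, so it tells us nothing about relationships among taxa.
VI groups N and S, which is incompatible with the clades supported by the remaining characters; treating it as convergent (homoplasy) costs fewer steps than any alternative tree.
VII: derived state '+' in S only — an autapomorphy, so it tells us nothing about relationships among taxa.
Most parsimonious ingroup topology: (((J,Y),N),(S,L)).
N and J share a more recent common ancestor with each other than either does with L, so L is the least closely related of the three.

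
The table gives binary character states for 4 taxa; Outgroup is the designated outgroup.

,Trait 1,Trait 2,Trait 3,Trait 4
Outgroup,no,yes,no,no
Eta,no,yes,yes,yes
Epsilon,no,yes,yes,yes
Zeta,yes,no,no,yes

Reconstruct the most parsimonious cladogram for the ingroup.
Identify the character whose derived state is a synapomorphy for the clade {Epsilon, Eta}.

Trait 3

Character polarity is set by the outgroup: the derived state is whichever differs from the outgroup's state, so for Trait 2 the derived state is 'no', and for the remaining characters it is 'yes'.
Trait 1: derived state 'yes' in Zeta only — an autapomorphy, so it tells us nothing about relationships among taxa.
Trait 2: derived state 'no' in Zeta only — an autapomorphy, so it tells us nothing about relationships among taxa.
Only Epsilon and Eta show the derived state 'yes' for Trait 3, supporting them as a clade.
All ingroup taxa share the derived state 'yes' for Trait 4; it defines the ingroup but does not resolve relationships within it.
Most parsimonious ingroup topology: ((Eta,Epsilon),Zeta).
The clade {Epsilon, Eta} is supported by Trait 3: its derived state 'yes' occurs in exactly those taxa and in no other taxon (including the outgroup).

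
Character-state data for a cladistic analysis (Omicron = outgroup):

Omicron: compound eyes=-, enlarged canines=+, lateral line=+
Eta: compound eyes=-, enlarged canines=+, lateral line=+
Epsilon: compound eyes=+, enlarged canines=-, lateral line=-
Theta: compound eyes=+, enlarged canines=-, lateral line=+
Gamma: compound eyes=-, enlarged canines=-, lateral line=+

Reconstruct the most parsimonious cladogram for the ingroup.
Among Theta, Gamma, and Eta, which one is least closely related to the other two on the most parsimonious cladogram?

Eta

Character polarity is set by the outgroup: the derived state is whichever differs from the outgroup's state, so for enlarged canines, lateral line the derived state is '-', and for the remaining characters it is '+'.
Only Epsilon and Theta show the derived state '+' for compound eyes, supporting them as a clade.
enlarged canines: derived state '-' in Epsilon, Gamma, and Theta only — synapomorphy for {Epsilon, Gamma, Theta}.
lateral line (derived state '-') is unique to Epsilon (autapomorphy; uninformative for grouping).
Most parsimonious ingroup topology: (Eta,((Epsilon,Theta),Gamma)).
Theta and Gamma share a more recent common ancestor with each other than either does with Eta, so Eta is the least closely related of the three.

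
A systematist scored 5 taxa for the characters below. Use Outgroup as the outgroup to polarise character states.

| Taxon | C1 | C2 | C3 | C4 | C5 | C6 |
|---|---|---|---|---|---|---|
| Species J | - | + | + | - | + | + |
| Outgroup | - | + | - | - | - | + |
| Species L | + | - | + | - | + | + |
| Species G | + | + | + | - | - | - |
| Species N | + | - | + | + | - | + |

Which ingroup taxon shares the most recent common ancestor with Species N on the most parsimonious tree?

Character polarity is set by the outgroup: the derived state is whichever differs from the outgroup's state, so for C2, C6 the derived state is '-', and for the remaining characters it is '+'.
Only Species G, Species L, and Species N show the derived state '+' for C1, supporting them as a clade.
C2 (derived state '-') is shared by Species L and Species N — a synapomorphy uniting that clade.
All ingroup taxa share the derived state '+' for C3; it defines the ingroup but does not resolve relationships within it.
C4: derived state '+' in Species N only — an autapomorphy, so it tells us nothing about relationships among taxa.
C5 (state '+') occurs in Species J and Species L but conflicts with the nesting implied by the other characters — most parsimoniously interpreted as homoplasy.
C6 (derived state '-') is unique to Species G (autapomorphy; uninformative for grouping).
Most parsimonious ingroup topology: (((Species L,Species N),Species G),Species J).
Species N and Species L form a cherry on this tree, so they are sister taxa.

Species L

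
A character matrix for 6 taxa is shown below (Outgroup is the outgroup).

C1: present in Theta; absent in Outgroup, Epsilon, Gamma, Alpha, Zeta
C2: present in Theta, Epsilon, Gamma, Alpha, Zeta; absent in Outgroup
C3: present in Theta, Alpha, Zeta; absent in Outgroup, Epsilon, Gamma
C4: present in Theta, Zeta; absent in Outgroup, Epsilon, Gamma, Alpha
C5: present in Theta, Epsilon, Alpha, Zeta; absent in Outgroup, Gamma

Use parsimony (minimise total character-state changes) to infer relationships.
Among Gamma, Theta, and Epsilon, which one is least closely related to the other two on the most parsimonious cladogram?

The outgroup has state 'absent' for every character, so 'present' is the derived state throughout.
C1: derived state 'present' in Theta only — an autapomorphy, so it tells us nothing about relationships among taxa.
C2 (derived state 'present') is shared by all ingroup taxa — unites the whole ingroup.
C3 (derived state 'present') is shared by Alpha, Theta, and Zeta — a synapomorphy uniting that clade.
C4 (derived state 'present') is shared by Theta and Zeta — a synapomorphy uniting that clade.
C5: derived state 'present' in Alpha, Epsilon, Theta, and Zeta only — synapomorphy for {Alpha, Epsilon, Theta, Zeta}.
Most parsimonious ingroup topology: (Gamma,(((Theta,Zeta),Alpha),Epsilon)).
Epsilon and Theta share a more recent common ancestor with each other than either does with Gamma, so Gamma is the least closely related of the three.

Gamma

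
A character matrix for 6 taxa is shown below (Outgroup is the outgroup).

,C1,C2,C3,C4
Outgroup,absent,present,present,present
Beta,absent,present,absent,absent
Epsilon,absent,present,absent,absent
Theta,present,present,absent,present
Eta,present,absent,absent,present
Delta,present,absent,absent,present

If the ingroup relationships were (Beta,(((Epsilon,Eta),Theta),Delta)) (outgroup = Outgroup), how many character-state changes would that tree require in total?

Map each character onto (Beta,(((Epsilon,Eta),Theta),Delta)) (rooted by Outgroup) and count the minimum state changes it requires (Fitch parsimony):
C1: 2; C2: 2; C3: 1; C4: 2.
Total tree length = 7.

7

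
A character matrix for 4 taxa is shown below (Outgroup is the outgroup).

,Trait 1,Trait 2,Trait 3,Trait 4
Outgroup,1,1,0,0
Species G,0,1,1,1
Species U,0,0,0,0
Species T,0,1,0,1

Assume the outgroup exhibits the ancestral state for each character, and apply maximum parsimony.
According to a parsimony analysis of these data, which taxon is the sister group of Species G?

Species T

Character polarity is set by the outgroup: the derived state is whichever differs from the outgroup's state, so for Trait 1, Trait 2 the derived state is '0', and for the remaining characters it is '1'.
Trait 1 (derived state '0') is shared by all ingroup taxa — unites the whole ingroup.
Trait 2: derived state '0' in Species U only — an autapomorphy, so it tells us nothing about relationships among taxa.
Trait 3 (derived state '1') is unique to Species G (autapomorphy; uninformative for grouping).
Trait 4: derived state '1' in Species G and Species T only — synapomorphy for {Species G, Species T}.
Most parsimonious ingroup topology: ((Species G,Species T),Species U).
Species G and Species T form a cherry on this tree, so they are sister taxa.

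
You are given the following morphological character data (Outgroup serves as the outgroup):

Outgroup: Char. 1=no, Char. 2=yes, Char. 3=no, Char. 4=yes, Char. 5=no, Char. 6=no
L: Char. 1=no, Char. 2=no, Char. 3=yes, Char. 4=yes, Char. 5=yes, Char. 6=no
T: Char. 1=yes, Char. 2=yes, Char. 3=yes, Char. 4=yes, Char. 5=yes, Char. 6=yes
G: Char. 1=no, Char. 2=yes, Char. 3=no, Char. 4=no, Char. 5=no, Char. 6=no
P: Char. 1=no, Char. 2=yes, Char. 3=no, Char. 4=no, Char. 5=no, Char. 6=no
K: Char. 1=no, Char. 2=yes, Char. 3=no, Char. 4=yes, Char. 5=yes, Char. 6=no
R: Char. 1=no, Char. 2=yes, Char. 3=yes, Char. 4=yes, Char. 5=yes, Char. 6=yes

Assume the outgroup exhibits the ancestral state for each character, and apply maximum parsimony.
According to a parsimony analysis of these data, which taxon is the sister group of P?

G

Character polarity is set by the outgroup: the derived state is whichever differs from the outgroup's state, so for Char. 2, Char. 4 the derived state is 'no', and for the remaining characters it is 'yes'.
Char. 1: derived state 'yes' in T only — an autapomorphy, so it tells us nothing about relationships among taxa.
Char. 2 (derived state 'no') is unique to L (autapomorphy; uninformative for grouping).
Char. 3 (derived state 'yes') is shared by L, R, and T — a synapomorphy uniting that clade.
Char. 4 (derived state 'no') is shared by G and P — a synapomorphy uniting that clade.
Char. 5 (derived state 'yes') is shared by K, L, R, and T — a synapomorphy uniting that clade.
Only R and T show the derived state 'yes' for Char. 6, supporting them as a clade.
Most parsimonious ingroup topology: (((L,(T,R)),K),(G,P)).
P and G form a cherry on this tree, so they are sister taxa.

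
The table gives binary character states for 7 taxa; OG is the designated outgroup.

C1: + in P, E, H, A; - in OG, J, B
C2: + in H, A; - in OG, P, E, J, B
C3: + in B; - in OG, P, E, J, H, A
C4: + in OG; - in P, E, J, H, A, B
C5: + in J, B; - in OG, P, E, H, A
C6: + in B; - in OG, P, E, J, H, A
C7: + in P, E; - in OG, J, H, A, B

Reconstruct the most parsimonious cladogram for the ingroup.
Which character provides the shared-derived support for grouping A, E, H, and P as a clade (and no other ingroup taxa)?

C1

Character polarity is set by the outgroup: the derived state is whichever differs from the outgroup's state, so for C4 the derived state is '-', and for the remaining characters it is '+'.
C1 (derived state '+') is shared by A, E, H, and P — a synapomorphy uniting that clade.
C2: derived state '+' in A and H only — synapomorphy for {A, H}.
C3: derived state '+' in B only — an autapomorphy, so it tells us nothing about relationships among taxa.
All ingroup taxa share the derived state '-' for C4; it defines the ingroup but does not resolve relationships within it.
C5: derived state '+' in B and J only — synapomorphy for {B, J}.
C6 (derived state '+') is unique to B (autapomorphy; uninformative for grouping).
Only E and P show the derived state '+' for C7, supporting them as a clade.
Most parsimonious ingroup topology: (((P,E),(H,A)),(J,B)).
The clade {A, E, H, P} is supported by C1: its derived state '+' occurs in exactly those taxa and in no other taxon (including the outgroup).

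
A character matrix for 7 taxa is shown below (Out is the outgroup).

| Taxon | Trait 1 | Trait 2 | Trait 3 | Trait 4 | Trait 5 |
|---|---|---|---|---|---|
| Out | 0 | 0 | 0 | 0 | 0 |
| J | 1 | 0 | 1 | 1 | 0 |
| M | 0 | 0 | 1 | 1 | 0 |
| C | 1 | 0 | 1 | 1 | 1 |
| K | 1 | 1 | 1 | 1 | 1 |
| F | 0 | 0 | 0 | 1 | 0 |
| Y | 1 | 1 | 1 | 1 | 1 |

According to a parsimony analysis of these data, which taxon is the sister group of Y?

K

The outgroup has state '0' for every character, so '1' is the derived state throughout.
Only C, J, K, and Y show the derived state '1' for Trait 1, supporting them as a clade.
Trait 2 (derived state '1') is shared by K and Y — a synapomorphy uniting that clade.
Trait 3: derived state '1' in C, J, K, M, and Y only — synapomorphy for {C, J, K, M, Y}.
Trait 4 (derived state '1') is shared by all ingroup taxa — unites the whole ingroup.
Only C, K, and Y show the derived state '1' for Trait 5, supporting them as a clade.
Most parsimonious ingroup topology: (((J,(C,(K,Y))),M),F).
Y and K form a cherry on this tree, so they are sister taxa.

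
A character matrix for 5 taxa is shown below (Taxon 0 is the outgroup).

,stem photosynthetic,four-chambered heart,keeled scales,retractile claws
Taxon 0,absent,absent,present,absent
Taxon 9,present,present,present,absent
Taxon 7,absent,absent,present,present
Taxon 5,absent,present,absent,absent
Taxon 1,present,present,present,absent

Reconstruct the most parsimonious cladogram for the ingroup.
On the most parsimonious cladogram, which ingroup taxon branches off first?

Character polarity is set by the outgroup: the derived state is whichever differs from the outgroup's state, so for keeled scales the derived state is 'absent', and for the remaining characters it is 'present'.
stem photosynthetic (derived state 'present') is shared by Taxon 1 and Taxon 9 — a synapomorphy uniting that clade.
Only Taxon 1, Taxon 5, and Taxon 9 show the derived state 'present' for four-chambered heart, supporting them as a clade.
keeled scales (derived state 'absent') is unique to Taxon 5 (autapomorphy; uninformative for grouping).
retractile claws: derived state 'present' in Taxon 7 only — an autapomorphy, so it tells us nothing about relationships among taxa.
Most parsimonious ingroup topology: (((Taxon 9,Taxon 1),Taxon 5),Taxon 7).
Taxon 7 is sister to the clade containing all other ingroup taxa, so it is the earliest-diverging (most basal) ingroup lineage.

Taxon 7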